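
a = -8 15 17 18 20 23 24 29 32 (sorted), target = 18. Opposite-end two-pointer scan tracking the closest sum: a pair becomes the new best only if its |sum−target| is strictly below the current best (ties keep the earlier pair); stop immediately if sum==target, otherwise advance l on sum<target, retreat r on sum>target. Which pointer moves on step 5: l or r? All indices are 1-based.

l=1 r=9: -8+32=24 d=6 *, r--
l=1 r=8: -8+29=21 d=3 *, r--
l=1 r=7: -8+24=16 d=2 *, l++
l=2 r=7: 15+24=39 d=21, r--
l=2 r=6: 15+23=38 d=20, r--

r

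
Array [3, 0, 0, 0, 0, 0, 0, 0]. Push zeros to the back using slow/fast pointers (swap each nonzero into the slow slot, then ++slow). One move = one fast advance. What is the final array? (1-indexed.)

slow=1 fast=1: a[fast]=3≠0 swap→a[1]=3, slow++,fast++
slow=2 fast=2: a[fast]=0, fast++
slow=2 fast=3: a[fast]=0, fast++
slow=2 fast=4: a[fast]=0, fast++
slow=2 fast=5: a[fast]=0, fast++
slow=2 fast=6: a[fast]=0, fast++
slow=2 fast=7: a[fast]=0, fast++
slow=2 fast=8: a[fast]=0, fast++

[3, 0, 0, 0, 0, 0, 0, 0]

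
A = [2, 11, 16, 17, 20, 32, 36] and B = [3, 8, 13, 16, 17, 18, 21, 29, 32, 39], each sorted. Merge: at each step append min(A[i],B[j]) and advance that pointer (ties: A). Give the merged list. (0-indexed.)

[2, 3, 8, 11, 13, 16, 16, 17, 17, 18, 20, 21, 29, 32, 32, 36, 39]

i=0 j=0: A[i]=2<=B[j]=3 take 2, i++
i=1 j=0: A[i]=11>B[j]=3 take 3, j++
i=1 j=1: A[i]=11>B[j]=8 take 8, j++
i=1 j=2: A[i]=11<=B[j]=13 take 11, i++
i=2 j=2: A[i]=16>B[j]=13 take 13, j++
i=2 j=3: A[i]=16<=B[j]=16 take 16, i++
i=3 j=3: A[i]=17>B[j]=16 take 16, j++
i=3 j=4: A[i]=17<=B[j]=17 take 17, i++
i=4 j=4: A[i]=20>B[j]=17 take 17, j++
i=4 j=5: A[i]=20>B[j]=18 take 18, j++
i=4 j=6: A[i]=20<=B[j]=21 take 20, i++
i=5 j=6: A[i]=32>B[j]=21 take 21, j++
i=5 j=7: A[i]=32>B[j]=29 take 29, j++
i=5 j=8: A[i]=32<=B[j]=32 take 32, i++
i=6 j=8: A[i]=36>B[j]=32 take 32, j++
i=6 j=9: A[i]=36<=B[j]=39 take 36, i++
i=7 j=9: A done, take B[j]=39, j++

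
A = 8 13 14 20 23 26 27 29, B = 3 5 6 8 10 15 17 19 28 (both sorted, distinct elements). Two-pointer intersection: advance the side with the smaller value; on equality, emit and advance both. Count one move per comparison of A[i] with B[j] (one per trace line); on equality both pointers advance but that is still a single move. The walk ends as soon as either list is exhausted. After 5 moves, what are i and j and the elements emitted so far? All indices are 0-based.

[i=0,j=0] 8>3 → j++
[i=0,j=1] 8>5 → j++
[i=0,j=2] 8>6 → j++
[i=0,j=3] 8==8 emit → i++,j++
[i=1,j=4] 13>10 → j++

i=1, j=5, emitted=[8]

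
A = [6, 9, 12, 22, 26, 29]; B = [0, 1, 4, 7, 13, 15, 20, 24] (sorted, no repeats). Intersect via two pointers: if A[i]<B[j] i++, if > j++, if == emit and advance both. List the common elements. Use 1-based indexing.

intersection = []

[i=1,j=1] 6>0 → j++
[i=1,j=2] 6>1 → j++
[i=1,j=3] 6>4 → j++
[i=1,j=4] 6<7 → i++
[i=2,j=4] 9>7 → j++
[i=2,j=5] 9<13 → i++
[i=3,j=5] 12<13 → i++
[i=4,j=5] 22>13 → j++
[i=4,j=6] 22>15 → j++
[i=4,j=7] 22>20 → j++
[i=4,j=8] 22<24 → i++
[i=5,j=8] 26>24 → j++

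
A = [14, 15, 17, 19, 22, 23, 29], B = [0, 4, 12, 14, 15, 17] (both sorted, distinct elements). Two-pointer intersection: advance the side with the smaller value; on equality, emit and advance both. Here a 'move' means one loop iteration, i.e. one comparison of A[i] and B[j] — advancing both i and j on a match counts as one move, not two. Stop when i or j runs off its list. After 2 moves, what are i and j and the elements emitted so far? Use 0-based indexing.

i=0 j=0: 14>0, j++
i=0 j=1: 14>4, j++

i=0, j=2, emitted=[]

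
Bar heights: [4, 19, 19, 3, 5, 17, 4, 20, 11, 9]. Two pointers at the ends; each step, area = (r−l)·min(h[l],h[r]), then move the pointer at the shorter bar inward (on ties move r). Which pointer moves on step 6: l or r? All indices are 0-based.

l=0 r=9: min(4,9)*9=36 best=36 *, l++
l=1 r=9: min(19,9)*8=72 best=72 *, r--
l=1 r=8: min(19,11)*7=77 best=77 *, r--
l=1 r=7: min(19,20)*6=114 best=114 *, l++
l=2 r=7: min(19,20)*5=95 best=114, l++
l=3 r=7: min(3,20)*4=12 best=114, l++

l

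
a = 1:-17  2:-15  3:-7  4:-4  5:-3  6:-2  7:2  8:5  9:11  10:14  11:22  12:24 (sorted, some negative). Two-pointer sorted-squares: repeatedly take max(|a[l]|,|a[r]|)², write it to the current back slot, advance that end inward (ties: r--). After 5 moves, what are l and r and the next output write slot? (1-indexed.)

l=3, r=9, next write slot=7

[1,12] |-17|<=|24| out[12]=576 → r--
[1,11] |-17|<=|22| out[11]=484 → r--
[1,10] |-17|>|14| out[10]=289 → l++
[2,10] |-15|>|14| out[9]=225 → l++
[3,10] |-7|<=|14| out[8]=196 → r--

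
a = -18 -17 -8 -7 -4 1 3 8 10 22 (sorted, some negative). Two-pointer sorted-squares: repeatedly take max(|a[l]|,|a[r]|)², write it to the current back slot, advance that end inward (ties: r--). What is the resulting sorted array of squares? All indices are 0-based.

[1, 9, 16, 49, 64, 64, 100, 289, 324, 484]

l=0 r=9: |-18|<=|22| out[9]=484, r--
l=0 r=8: |-18|>|10| out[8]=324, l++
l=1 r=8: |-17|>|10| out[7]=289, l++
l=2 r=8: |-8|<=|10| out[6]=100, r--
l=2 r=7: |-8|<=|8| out[5]=64, r--
l=2 r=6: |-8|>|3| out[4]=64, l++
l=3 r=6: |-7|>|3| out[3]=49, l++
l=4 r=6: |-4|>|3| out[2]=16, l++
l=5 r=6: |1|<=|3| out[1]=9, r--
l=5 r=5: |1|<=|1| out[0]=1, r--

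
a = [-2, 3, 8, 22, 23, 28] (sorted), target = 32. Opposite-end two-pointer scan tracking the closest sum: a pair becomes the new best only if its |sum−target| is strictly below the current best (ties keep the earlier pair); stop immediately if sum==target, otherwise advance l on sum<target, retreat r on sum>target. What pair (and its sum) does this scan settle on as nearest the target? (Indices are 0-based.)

l=0 r=5: -2+28=26 d=6 *, l++
l=1 r=5: 3+28=31 d=1 *, l++
l=2 r=5: 8+28=36 d=4, r--
l=2 r=4: 8+23=31 d=1, l++
l=3 r=4: 22+23=45 d=13, r--

pair (3, 28) with sum 31 (|Δ|=1)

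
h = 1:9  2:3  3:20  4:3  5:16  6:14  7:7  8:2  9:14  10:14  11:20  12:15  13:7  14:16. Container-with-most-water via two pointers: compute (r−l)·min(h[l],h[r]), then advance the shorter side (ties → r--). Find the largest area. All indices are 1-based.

max area = 176

l=1 r=14: min(9,16)*13=117 best=117 *, l++
l=2 r=14: min(3,16)*12=36 best=117, l++
l=3 r=14: min(20,16)*11=176 best=176 *, r--
l=3 r=13: min(20,7)*10=70 best=176, r--
l=3 r=12: min(20,15)*9=135 best=176, r--
l=3 r=11: min(20,20)*8=160 best=176, r--
l=3 r=10: min(20,14)*7=98 best=176, r--
l=3 r=9: min(20,14)*6=84 best=176, r--
l=3 r=8: min(20,2)*5=10 best=176, r--
l=3 r=7: min(20,7)*4=28 best=176, r--
l=3 r=6: min(20,14)*3=42 best=176, r--
l=3 r=5: min(20,16)*2=32 best=176, r--
l=3 r=4: min(20,3)*1=3 best=176, r--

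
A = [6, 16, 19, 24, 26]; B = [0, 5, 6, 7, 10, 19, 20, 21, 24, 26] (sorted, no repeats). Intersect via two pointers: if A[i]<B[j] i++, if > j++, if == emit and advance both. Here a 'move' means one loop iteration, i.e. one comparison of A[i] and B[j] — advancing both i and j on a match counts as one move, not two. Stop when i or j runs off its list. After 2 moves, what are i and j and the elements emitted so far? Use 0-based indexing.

i=0, j=2, emitted=[]

[i=0,j=0] 6>0 → j++
[i=0,j=1] 6>5 → j++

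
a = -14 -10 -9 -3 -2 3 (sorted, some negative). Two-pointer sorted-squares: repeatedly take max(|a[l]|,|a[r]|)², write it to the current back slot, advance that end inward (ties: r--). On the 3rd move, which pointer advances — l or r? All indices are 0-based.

[0,5] |-14|>|3| out[5]=196 → l++
[1,5] |-10|>|3| out[4]=100 → l++
[2,5] |-9|>|3| out[3]=81 → l++

l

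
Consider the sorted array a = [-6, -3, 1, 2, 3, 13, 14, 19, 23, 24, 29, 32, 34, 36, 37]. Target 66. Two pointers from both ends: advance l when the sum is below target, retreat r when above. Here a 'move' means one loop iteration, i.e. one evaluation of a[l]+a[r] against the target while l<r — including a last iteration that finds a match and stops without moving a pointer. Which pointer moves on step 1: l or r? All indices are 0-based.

[0,14] -6+37=31 <66 → l++

l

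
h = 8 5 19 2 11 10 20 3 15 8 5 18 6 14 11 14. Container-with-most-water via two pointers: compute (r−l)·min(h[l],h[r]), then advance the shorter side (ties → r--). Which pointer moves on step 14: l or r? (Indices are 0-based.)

l

l=0 r=15: min(8,14)*15=120 best=120 *, l++
l=1 r=15: min(5,14)*14=70 best=120, l++
l=2 r=15: min(19,14)*13=182 best=182 *, r--
l=2 r=14: min(19,11)*12=132 best=182, r--
l=2 r=13: min(19,14)*11=154 best=182, r--
l=2 r=12: min(19,6)*10=60 best=182, r--
l=2 r=11: min(19,18)*9=162 best=182, r--
l=2 r=10: min(19,5)*8=40 best=182, r--
l=2 r=9: min(19,8)*7=56 best=182, r--
l=2 r=8: min(19,15)*6=90 best=182, r--
l=2 r=7: min(19,3)*5=15 best=182, r--
l=2 r=6: min(19,20)*4=76 best=182, l++
l=3 r=6: min(2,20)*3=6 best=182, l++
l=4 r=6: min(11,20)*2=22 best=182, l++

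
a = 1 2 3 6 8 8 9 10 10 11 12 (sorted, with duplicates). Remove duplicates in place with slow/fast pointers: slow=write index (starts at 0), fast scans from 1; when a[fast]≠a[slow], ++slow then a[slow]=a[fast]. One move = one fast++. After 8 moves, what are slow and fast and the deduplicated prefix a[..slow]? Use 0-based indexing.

(s=0,f=1) a[fast]=2≠a[slow]=1 write a[1]=2 → slow++,fast++
(s=1,f=2) a[fast]=3≠a[slow]=2 write a[2]=3 → slow++,fast++
(s=2,f=3) a[fast]=6≠a[slow]=3 write a[3]=6 → slow++,fast++
(s=3,f=4) a[fast]=8≠a[slow]=6 write a[4]=8 → slow++,fast++
(s=4,f=5) a[fast]=8=a[slow] dup → fast++
(s=4,f=6) a[fast]=9≠a[slow]=8 write a[5]=9 → slow++,fast++
(s=5,f=7) a[fast]=10≠a[slow]=9 write a[6]=10 → slow++,fast++
(s=6,f=8) a[fast]=10=a[slow] dup → fast++

slow=6, fast=9, prefix=[1, 2, 3, 6, 8, 9, 10]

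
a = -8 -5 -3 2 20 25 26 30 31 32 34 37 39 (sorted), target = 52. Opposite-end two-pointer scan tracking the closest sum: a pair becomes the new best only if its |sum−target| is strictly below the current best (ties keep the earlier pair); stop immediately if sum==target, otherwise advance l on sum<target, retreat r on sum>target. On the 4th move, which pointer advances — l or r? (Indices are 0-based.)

l

l=0 r=12: -8+39=31 d=21 *, l++
l=1 r=12: -5+39=34 d=18 *, l++
l=2 r=12: -3+39=36 d=16 *, l++
l=3 r=12: 2+39=41 d=11 *, l++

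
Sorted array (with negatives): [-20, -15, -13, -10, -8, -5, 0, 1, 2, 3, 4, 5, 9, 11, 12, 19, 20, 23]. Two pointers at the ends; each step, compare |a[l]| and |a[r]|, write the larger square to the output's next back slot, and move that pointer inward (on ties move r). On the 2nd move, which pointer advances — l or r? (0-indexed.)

r

[0,17] |-20|<=|23| out[17]=529 → r--
[0,16] |-20|<=|20| out[16]=400 → r--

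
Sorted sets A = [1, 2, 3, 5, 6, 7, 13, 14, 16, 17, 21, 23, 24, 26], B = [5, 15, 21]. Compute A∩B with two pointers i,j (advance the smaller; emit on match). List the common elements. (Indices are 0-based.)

intersection = [5, 21]

[i=0,j=0] 1<5 → i++
[i=1,j=0] 2<5 → i++
[i=2,j=0] 3<5 → i++
[i=3,j=0] 5==5 emit → i++,j++
[i=4,j=1] 6<15 → i++
[i=5,j=1] 7<15 → i++
[i=6,j=1] 13<15 → i++
[i=7,j=1] 14<15 → i++
[i=8,j=1] 16>15 → j++
[i=8,j=2] 16<21 → i++
[i=9,j=2] 17<21 → i++
[i=10,j=2] 21==21 emit → i++,j++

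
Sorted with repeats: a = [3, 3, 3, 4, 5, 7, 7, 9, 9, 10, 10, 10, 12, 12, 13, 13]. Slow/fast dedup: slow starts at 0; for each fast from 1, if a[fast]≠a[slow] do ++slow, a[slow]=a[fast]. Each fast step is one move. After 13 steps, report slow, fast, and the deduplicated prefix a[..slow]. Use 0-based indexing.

slow=0 fast=1: a[fast]=3=a[slow] dup, fast++
slow=0 fast=2: a[fast]=3=a[slow] dup, fast++
slow=0 fast=3: a[fast]=4≠a[slow]=3 write a[1]=4, slow++,fast++
slow=1 fast=4: a[fast]=5≠a[slow]=4 write a[2]=5, slow++,fast++
slow=2 fast=5: a[fast]=7≠a[slow]=5 write a[3]=7, slow++,fast++
slow=3 fast=6: a[fast]=7=a[slow] dup, fast++
slow=3 fast=7: a[fast]=9≠a[slow]=7 write a[4]=9, slow++,fast++
slow=4 fast=8: a[fast]=9=a[slow] dup, fast++
slow=4 fast=9: a[fast]=10≠a[slow]=9 write a[5]=10, slow++,fast++
slow=5 fast=10: a[fast]=10=a[slow] dup, fast++
slow=5 fast=11: a[fast]=10=a[slow] dup, fast++
slow=5 fast=12: a[fast]=12≠a[slow]=10 write a[6]=12, slow++,fast++
slow=6 fast=13: a[fast]=12=a[slow] dup, fast++

slow=6, fast=14, prefix=[3, 4, 5, 7, 9, 10, 12]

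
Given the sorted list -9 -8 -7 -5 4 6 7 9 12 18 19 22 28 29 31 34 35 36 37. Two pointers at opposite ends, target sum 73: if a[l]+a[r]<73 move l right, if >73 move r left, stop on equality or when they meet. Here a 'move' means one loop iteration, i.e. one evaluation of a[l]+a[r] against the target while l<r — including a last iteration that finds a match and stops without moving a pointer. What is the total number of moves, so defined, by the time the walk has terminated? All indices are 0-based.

18 moves

l=0 r=18: -9+37=28 <73, l++
l=1 r=18: -8+37=29 <73, l++
l=2 r=18: -7+37=30 <73, l++
l=3 r=18: -5+37=32 <73, l++
l=4 r=18: 4+37=41 <73, l++
l=5 r=18: 6+37=43 <73, l++
l=6 r=18: 7+37=44 <73, l++
l=7 r=18: 9+37=46 <73, l++
l=8 r=18: 12+37=49 <73, l++
l=9 r=18: 18+37=55 <73, l++
l=10 r=18: 19+37=56 <73, l++
l=11 r=18: 22+37=59 <73, l++
l=12 r=18: 28+37=65 <73, l++
l=13 r=18: 29+37=66 <73, l++
l=14 r=18: 31+37=68 <73, l++
l=15 r=18: 34+37=71 <73, l++
l=16 r=18: 35+37=72 <73, l++
l=17 r=18: 36+37=73, found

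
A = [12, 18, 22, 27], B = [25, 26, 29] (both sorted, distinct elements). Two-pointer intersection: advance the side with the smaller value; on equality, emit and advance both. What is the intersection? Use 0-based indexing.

[i=0,j=0] 12<25 → i++
[i=1,j=0] 18<25 → i++
[i=2,j=0] 22<25 → i++
[i=3,j=0] 27>25 → j++
[i=3,j=1] 27>26 → j++
[i=3,j=2] 27<29 → i++

intersection = []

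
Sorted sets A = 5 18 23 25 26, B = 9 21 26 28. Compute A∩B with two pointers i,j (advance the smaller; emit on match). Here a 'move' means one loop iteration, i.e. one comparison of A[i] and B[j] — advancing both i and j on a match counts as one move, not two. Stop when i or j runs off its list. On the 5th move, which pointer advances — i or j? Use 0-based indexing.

i

i=0 j=0: 5<9, i++
i=1 j=0: 18>9, j++
i=1 j=1: 18<21, i++
i=2 j=1: 23>21, j++
i=2 j=2: 23<26, i++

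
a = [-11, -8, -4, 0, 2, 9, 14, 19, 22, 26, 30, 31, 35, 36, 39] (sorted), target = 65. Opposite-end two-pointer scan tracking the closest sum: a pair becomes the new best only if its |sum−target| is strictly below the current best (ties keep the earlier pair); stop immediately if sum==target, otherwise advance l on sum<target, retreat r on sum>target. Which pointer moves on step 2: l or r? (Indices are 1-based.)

l

[1,15] -11+39=28 d=37 * → l++
[2,15] -8+39=31 d=34 * → l++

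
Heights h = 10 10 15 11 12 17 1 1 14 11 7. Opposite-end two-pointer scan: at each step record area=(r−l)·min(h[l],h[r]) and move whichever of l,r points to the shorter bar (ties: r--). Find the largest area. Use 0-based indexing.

max area = 90

l=0 r=10: min(10,7)*10=70 best=70 *, r--
l=0 r=9: min(10,11)*9=90 best=90 *, l++
l=1 r=9: min(10,11)*8=80 best=90, l++
l=2 r=9: min(15,11)*7=77 best=90, r--
l=2 r=8: min(15,14)*6=84 best=90, r--
l=2 r=7: min(15,1)*5=5 best=90, r--
l=2 r=6: min(15,1)*4=4 best=90, r--
l=2 r=5: min(15,17)*3=45 best=90, l++
l=3 r=5: min(11,17)*2=22 best=90, l++
l=4 r=5: min(12,17)*1=12 best=90, l++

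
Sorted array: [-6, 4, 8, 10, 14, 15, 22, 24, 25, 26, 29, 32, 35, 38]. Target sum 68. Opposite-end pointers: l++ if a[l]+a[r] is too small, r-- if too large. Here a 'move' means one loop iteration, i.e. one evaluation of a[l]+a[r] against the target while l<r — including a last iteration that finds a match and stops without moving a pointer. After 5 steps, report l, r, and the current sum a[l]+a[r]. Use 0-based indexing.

l=5, r=13, sum=53

l=0 r=13: -6+38=32 <68, l++
l=1 r=13: 4+38=42 <68, l++
l=2 r=13: 8+38=46 <68, l++
l=3 r=13: 10+38=48 <68, l++
l=4 r=13: 14+38=52 <68, l++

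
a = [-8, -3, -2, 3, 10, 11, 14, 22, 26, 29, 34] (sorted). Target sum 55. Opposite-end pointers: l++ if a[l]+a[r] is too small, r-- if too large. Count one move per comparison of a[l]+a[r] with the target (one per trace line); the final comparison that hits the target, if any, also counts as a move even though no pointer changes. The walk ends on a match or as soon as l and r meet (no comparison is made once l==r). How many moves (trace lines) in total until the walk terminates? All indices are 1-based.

10 moves

[1,11] -8+34=26 <55 → l++
[2,11] -3+34=31 <55 → l++
[3,11] -2+34=32 <55 → l++
[4,11] 3+34=37 <55 → l++
[5,11] 10+34=44 <55 → l++
[6,11] 11+34=45 <55 → l++
[7,11] 14+34=48 <55 → l++
[8,11] 22+34=56 >55 → r--
[8,10] 22+29=51 <55 → l++
[9,10] 26+29=55 → found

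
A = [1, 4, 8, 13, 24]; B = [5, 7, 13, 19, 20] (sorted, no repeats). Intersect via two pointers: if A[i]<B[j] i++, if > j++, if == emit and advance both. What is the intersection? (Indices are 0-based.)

intersection = [13]

i=0 j=0: 1<5, i++
i=1 j=0: 4<5, i++
i=2 j=0: 8>5, j++
i=2 j=1: 8>7, j++
i=2 j=2: 8<13, i++
i=3 j=2: 13==13 emit, i++,j++
i=4 j=3: 24>19, j++
i=4 j=4: 24>20, j++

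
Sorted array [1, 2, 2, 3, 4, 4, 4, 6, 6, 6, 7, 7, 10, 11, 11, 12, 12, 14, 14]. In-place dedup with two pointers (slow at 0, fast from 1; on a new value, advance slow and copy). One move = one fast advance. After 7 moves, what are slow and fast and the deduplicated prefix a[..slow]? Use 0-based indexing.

(s=0,f=1) a[fast]=2≠a[slow]=1 write a[1]=2 → slow++,fast++
(s=1,f=2) a[fast]=2=a[slow] dup → fast++
(s=1,f=3) a[fast]=3≠a[slow]=2 write a[2]=3 → slow++,fast++
(s=2,f=4) a[fast]=4≠a[slow]=3 write a[3]=4 → slow++,fast++
(s=3,f=5) a[fast]=4=a[slow] dup → fast++
(s=3,f=6) a[fast]=4=a[slow] dup → fast++
(s=3,f=7) a[fast]=6≠a[slow]=4 write a[4]=6 → slow++,fast++

slow=4, fast=8, prefix=[1, 2, 3, 4, 6]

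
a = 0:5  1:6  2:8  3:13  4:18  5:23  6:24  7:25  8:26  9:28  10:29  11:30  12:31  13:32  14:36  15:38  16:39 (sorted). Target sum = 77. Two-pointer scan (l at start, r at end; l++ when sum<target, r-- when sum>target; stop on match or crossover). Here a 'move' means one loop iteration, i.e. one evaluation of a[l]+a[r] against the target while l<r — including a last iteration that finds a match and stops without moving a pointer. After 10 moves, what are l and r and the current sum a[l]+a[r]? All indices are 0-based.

l=10, r=16, sum=68

[0,16] 5+39=44 <77 → l++
[1,16] 6+39=45 <77 → l++
[2,16] 8+39=47 <77 → l++
[3,16] 13+39=52 <77 → l++
[4,16] 18+39=57 <77 → l++
[5,16] 23+39=62 <77 → l++
[6,16] 24+39=63 <77 → l++
[7,16] 25+39=64 <77 → l++
[8,16] 26+39=65 <77 → l++
[9,16] 28+39=67 <77 → l++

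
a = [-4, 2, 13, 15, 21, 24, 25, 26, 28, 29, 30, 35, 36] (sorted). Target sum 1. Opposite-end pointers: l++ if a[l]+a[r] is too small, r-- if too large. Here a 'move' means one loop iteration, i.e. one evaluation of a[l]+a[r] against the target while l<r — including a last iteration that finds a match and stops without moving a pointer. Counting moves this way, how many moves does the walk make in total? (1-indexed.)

12 moves

[1,13] -4+36=32 >1 → r--
[1,12] -4+35=31 >1 → r--
[1,11] -4+30=26 >1 → r--
[1,10] -4+29=25 >1 → r--
[1,9] -4+28=24 >1 → r--
[1,8] -4+26=22 >1 → r--
[1,7] -4+25=21 >1 → r--
[1,6] -4+24=20 >1 → r--
[1,5] -4+21=17 >1 → r--
[1,4] -4+15=11 >1 → r--
[1,3] -4+13=9 >1 → r--
[1,2] -4+2=-2 <1 → l++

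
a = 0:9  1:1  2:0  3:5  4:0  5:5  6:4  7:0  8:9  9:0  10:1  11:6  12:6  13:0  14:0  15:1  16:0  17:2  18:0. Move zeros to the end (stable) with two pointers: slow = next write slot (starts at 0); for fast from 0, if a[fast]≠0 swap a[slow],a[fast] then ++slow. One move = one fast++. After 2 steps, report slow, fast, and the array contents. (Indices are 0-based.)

slow=0 fast=0: a[fast]=9≠0 swap→a[0]=9, slow++,fast++
slow=1 fast=1: a[fast]=1≠0 swap→a[1]=1, slow++,fast++

slow=2, fast=2, a=[9, 1, 0, 5, 0, 5, 4, 0, 9, 0, 1, 6, 6, 0, 0, 1, 0, 2, 0]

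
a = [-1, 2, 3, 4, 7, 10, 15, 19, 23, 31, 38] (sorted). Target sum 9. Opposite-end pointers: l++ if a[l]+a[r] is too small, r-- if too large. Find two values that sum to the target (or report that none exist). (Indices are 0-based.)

[0,10] -1+38=37 >9 → r--
[0,9] -1+31=30 >9 → r--
[0,8] -1+23=22 >9 → r--
[0,7] -1+19=18 >9 → r--
[0,6] -1+15=14 >9 → r--
[0,5] -1+10=9 → found

(-1, 10)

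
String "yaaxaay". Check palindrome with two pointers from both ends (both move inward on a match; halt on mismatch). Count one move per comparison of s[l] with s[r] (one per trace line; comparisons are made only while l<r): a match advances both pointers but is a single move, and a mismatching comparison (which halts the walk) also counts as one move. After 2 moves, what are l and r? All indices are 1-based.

l=3, r=5

[1,7] 'y'=='y' → l++,r--
[2,6] 'a'=='a' → l++,r--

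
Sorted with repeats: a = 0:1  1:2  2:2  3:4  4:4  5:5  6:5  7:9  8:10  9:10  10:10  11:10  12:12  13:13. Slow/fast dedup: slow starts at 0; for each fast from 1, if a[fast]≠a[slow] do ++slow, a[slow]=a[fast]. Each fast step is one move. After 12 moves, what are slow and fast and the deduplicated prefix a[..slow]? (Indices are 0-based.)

(s=0,f=1) a[fast]=2≠a[slow]=1 write a[1]=2 → slow++,fast++
(s=1,f=2) a[fast]=2=a[slow] dup → fast++
(s=1,f=3) a[fast]=4≠a[slow]=2 write a[2]=4 → slow++,fast++
(s=2,f=4) a[fast]=4=a[slow] dup → fast++
(s=2,f=5) a[fast]=5≠a[slow]=4 write a[3]=5 → slow++,fast++
(s=3,f=6) a[fast]=5=a[slow] dup → fast++
(s=3,f=7) a[fast]=9≠a[slow]=5 write a[4]=9 → slow++,fast++
(s=4,f=8) a[fast]=10≠a[slow]=9 write a[5]=10 → slow++,fast++
(s=5,f=9) a[fast]=10=a[slow] dup → fast++
(s=5,f=10) a[fast]=10=a[slow] dup → fast++
(s=5,f=11) a[fast]=10=a[slow] dup → fast++
(s=5,f=12) a[fast]=12≠a[slow]=10 write a[6]=12 → slow++,fast++

slow=6, fast=13, prefix=[1, 2, 4, 5, 9, 10, 12]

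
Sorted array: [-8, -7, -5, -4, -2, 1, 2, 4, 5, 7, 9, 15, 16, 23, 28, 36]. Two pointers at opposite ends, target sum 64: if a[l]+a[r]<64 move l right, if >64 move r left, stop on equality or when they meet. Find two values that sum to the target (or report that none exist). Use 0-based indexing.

(28, 36)

l=0 r=15: -8+36=28 <64, l++
l=1 r=15: -7+36=29 <64, l++
l=2 r=15: -5+36=31 <64, l++
l=3 r=15: -4+36=32 <64, l++
l=4 r=15: -2+36=34 <64, l++
l=5 r=15: 1+36=37 <64, l++
l=6 r=15: 2+36=38 <64, l++
l=7 r=15: 4+36=40 <64, l++
l=8 r=15: 5+36=41 <64, l++
l=9 r=15: 7+36=43 <64, l++
l=10 r=15: 9+36=45 <64, l++
l=11 r=15: 15+36=51 <64, l++
l=12 r=15: 16+36=52 <64, l++
l=13 r=15: 23+36=59 <64, l++
l=14 r=15: 28+36=64, found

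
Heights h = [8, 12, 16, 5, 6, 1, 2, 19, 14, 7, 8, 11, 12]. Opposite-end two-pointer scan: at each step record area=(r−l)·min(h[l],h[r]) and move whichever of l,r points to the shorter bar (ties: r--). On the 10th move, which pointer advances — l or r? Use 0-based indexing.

l

[0,12] min(8,12)*12=96 best=96 * → l++
[1,12] min(12,12)*11=132 best=132 * → r--
[1,11] min(12,11)*10=110 best=132 → r--
[1,10] min(12,8)*9=72 best=132 → r--
[1,9] min(12,7)*8=56 best=132 → r--
[1,8] min(12,14)*7=84 best=132 → l++
[2,8] min(16,14)*6=84 best=132 → r--
[2,7] min(16,19)*5=80 best=132 → l++
[3,7] min(5,19)*4=20 best=132 → l++
[4,7] min(6,19)*3=18 best=132 → l++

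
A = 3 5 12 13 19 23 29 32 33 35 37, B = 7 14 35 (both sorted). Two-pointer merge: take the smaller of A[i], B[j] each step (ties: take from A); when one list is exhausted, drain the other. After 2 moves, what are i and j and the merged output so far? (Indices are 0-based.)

[i=0,j=0] A[i]=3<=B[j]=7 take 3 → i++
[i=1,j=0] A[i]=5<=B[j]=7 take 5 → i++

i=2, j=0, merged so far=[3, 5]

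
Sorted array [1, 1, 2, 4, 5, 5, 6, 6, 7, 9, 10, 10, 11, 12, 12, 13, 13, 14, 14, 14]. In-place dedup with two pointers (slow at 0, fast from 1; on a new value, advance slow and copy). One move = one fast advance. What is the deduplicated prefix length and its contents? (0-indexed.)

length 12; prefix = [1, 2, 4, 5, 6, 7, 9, 10, 11, 12, 13, 14]

slow=0 fast=1: a[fast]=1=a[slow] dup, fast++
slow=0 fast=2: a[fast]=2≠a[slow]=1 write a[1]=2, slow++,fast++
slow=1 fast=3: a[fast]=4≠a[slow]=2 write a[2]=4, slow++,fast++
slow=2 fast=4: a[fast]=5≠a[slow]=4 write a[3]=5, slow++,fast++
slow=3 fast=5: a[fast]=5=a[slow] dup, fast++
slow=3 fast=6: a[fast]=6≠a[slow]=5 write a[4]=6, slow++,fast++
slow=4 fast=7: a[fast]=6=a[slow] dup, fast++
slow=4 fast=8: a[fast]=7≠a[slow]=6 write a[5]=7, slow++,fast++
slow=5 fast=9: a[fast]=9≠a[slow]=7 write a[6]=9, slow++,fast++
slow=6 fast=10: a[fast]=10≠a[slow]=9 write a[7]=10, slow++,fast++
slow=7 fast=11: a[fast]=10=a[slow] dup, fast++
slow=7 fast=12: a[fast]=11≠a[slow]=10 write a[8]=11, slow++,fast++
slow=8 fast=13: a[fast]=12≠a[slow]=11 write a[9]=12, slow++,fast++
slow=9 fast=14: a[fast]=12=a[slow] dup, fast++
slow=9 fast=15: a[fast]=13≠a[slow]=12 write a[10]=13, slow++,fast++
slow=10 fast=16: a[fast]=13=a[slow] dup, fast++
slow=10 fast=17: a[fast]=14≠a[slow]=13 write a[11]=14, slow++,fast++
slow=11 fast=18: a[fast]=14=a[slow] dup, fast++
slow=11 fast=19: a[fast]=14=a[slow] dup, fast++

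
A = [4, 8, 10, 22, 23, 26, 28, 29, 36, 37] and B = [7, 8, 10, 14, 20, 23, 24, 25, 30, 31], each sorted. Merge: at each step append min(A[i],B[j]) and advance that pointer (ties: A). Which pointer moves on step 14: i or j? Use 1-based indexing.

[i=1,j=1] A[i]=4<=B[j]=7 take 4 → i++
[i=2,j=1] A[i]=8>B[j]=7 take 7 → j++
[i=2,j=2] A[i]=8<=B[j]=8 take 8 → i++
[i=3,j=2] A[i]=10>B[j]=8 take 8 → j++
[i=3,j=3] A[i]=10<=B[j]=10 take 10 → i++
[i=4,j=3] A[i]=22>B[j]=10 take 10 → j++
[i=4,j=4] A[i]=22>B[j]=14 take 14 → j++
[i=4,j=5] A[i]=22>B[j]=20 take 20 → j++
[i=4,j=6] A[i]=22<=B[j]=23 take 22 → i++
[i=5,j=6] A[i]=23<=B[j]=23 take 23 → i++
[i=6,j=6] A[i]=26>B[j]=23 take 23 → j++
[i=6,j=7] A[i]=26>B[j]=24 take 24 → j++
[i=6,j=8] A[i]=26>B[j]=25 take 25 → j++
[i=6,j=9] A[i]=26<=B[j]=30 take 26 → i++

i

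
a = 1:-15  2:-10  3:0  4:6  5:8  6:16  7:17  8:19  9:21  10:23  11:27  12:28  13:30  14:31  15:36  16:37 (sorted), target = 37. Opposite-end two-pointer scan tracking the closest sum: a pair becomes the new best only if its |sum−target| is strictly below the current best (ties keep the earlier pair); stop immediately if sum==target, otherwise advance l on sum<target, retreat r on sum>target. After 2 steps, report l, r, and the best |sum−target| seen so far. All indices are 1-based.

[1,16] -15+37=22 d=15 * → l++
[2,16] -10+37=27 d=10 * → l++

l=3, r=16, best |Δ|=10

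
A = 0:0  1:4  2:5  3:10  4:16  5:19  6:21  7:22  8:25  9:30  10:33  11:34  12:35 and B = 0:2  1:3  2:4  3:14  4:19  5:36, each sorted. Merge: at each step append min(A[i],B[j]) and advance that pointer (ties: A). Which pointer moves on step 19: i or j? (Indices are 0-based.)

i=0 j=0: A[i]=0<=B[j]=2 take 0, i++
i=1 j=0: A[i]=4>B[j]=2 take 2, j++
i=1 j=1: A[i]=4>B[j]=3 take 3, j++
i=1 j=2: A[i]=4<=B[j]=4 take 4, i++
i=2 j=2: A[i]=5>B[j]=4 take 4, j++
i=2 j=3: A[i]=5<=B[j]=14 take 5, i++
i=3 j=3: A[i]=10<=B[j]=14 take 10, i++
i=4 j=3: A[i]=16>B[j]=14 take 14, j++
i=4 j=4: A[i]=16<=B[j]=19 take 16, i++
i=5 j=4: A[i]=19<=B[j]=19 take 19, i++
i=6 j=4: A[i]=21>B[j]=19 take 19, j++
i=6 j=5: A[i]=21<=B[j]=36 take 21, i++
i=7 j=5: A[i]=22<=B[j]=36 take 22, i++
i=8 j=5: A[i]=25<=B[j]=36 take 25, i++
i=9 j=5: A[i]=30<=B[j]=36 take 30, i++
i=10 j=5: A[i]=33<=B[j]=36 take 33, i++
i=11 j=5: A[i]=34<=B[j]=36 take 34, i++
i=12 j=5: A[i]=35<=B[j]=36 take 35, i++
i=13 j=5: A done, take B[j]=36, j++

j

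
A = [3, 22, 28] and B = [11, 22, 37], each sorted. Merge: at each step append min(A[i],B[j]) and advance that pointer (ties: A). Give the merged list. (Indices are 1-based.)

[3, 11, 22, 22, 28, 37]

i=1 j=1: A[i]=3<=B[j]=11 take 3, i++
i=2 j=1: A[i]=22>B[j]=11 take 11, j++
i=2 j=2: A[i]=22<=B[j]=22 take 22, i++
i=3 j=2: A[i]=28>B[j]=22 take 22, j++
i=3 j=3: A[i]=28<=B[j]=37 take 28, i++
i=4 j=3: A done, take B[j]=37, j++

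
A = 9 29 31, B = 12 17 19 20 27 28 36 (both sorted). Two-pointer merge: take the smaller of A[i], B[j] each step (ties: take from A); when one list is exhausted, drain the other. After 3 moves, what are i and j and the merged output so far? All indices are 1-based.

i=2, j=3, merged so far=[9, 12, 17]

[i=1,j=1] A[i]=9<=B[j]=12 take 9 → i++
[i=2,j=1] A[i]=29>B[j]=12 take 12 → j++
[i=2,j=2] A[i]=29>B[j]=17 take 17 → j++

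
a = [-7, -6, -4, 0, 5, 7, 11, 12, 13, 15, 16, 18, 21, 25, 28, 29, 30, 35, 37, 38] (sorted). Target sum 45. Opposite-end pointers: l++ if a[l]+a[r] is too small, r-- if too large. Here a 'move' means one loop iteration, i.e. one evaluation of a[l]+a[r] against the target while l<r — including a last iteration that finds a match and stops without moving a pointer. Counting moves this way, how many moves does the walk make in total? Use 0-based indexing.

l=0 r=19: -7+38=31 <45, l++
l=1 r=19: -6+38=32 <45, l++
l=2 r=19: -4+38=34 <45, l++
l=3 r=19: 0+38=38 <45, l++
l=4 r=19: 5+38=43 <45, l++
l=5 r=19: 7+38=45, found

6 moves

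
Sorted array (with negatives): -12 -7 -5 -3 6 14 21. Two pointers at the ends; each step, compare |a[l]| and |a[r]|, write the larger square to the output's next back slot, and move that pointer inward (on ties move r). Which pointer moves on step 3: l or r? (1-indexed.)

l

l=1 r=7: |-12|<=|21| out[7]=441, r--
l=1 r=6: |-12|<=|14| out[6]=196, r--
l=1 r=5: |-12|>|6| out[5]=144, l++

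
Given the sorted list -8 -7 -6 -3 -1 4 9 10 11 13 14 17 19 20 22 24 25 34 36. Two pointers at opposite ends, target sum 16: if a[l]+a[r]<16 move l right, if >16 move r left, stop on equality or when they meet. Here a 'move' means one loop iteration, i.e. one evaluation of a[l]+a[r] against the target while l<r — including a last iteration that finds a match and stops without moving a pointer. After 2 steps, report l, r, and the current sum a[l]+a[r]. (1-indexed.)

[1,19] -8+36=28 >16 → r--
[1,18] -8+34=26 >16 → r--

l=1, r=17, sum=17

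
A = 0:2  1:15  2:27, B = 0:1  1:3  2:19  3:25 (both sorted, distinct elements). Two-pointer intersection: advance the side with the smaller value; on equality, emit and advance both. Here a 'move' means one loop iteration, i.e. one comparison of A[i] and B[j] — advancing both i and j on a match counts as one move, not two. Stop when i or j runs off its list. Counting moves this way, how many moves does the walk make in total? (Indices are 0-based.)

[i=0,j=0] 2>1 → j++
[i=0,j=1] 2<3 → i++
[i=1,j=1] 15>3 → j++
[i=1,j=2] 15<19 → i++
[i=2,j=2] 27>19 → j++
[i=2,j=3] 27>25 → j++

6 moves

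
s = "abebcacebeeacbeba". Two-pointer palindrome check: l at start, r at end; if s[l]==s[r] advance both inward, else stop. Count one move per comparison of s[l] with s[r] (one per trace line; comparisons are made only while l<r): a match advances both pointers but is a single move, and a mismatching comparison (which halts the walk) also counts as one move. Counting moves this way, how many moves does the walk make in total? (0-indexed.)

7 moves

[0,16] 'a'=='a' → l++,r--
[1,15] 'b'=='b' → l++,r--
[2,14] 'e'=='e' → l++,r--
[3,13] 'b'=='b' → l++,r--
[4,12] 'c'=='c' → l++,r--
[5,11] 'a'=='a' → l++,r--
[6,10] 'c'!='e' → stop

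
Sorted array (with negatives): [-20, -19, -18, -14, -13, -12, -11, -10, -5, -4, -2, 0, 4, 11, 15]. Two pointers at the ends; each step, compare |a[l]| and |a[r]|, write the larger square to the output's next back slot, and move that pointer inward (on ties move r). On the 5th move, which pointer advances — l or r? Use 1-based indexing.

l=1 r=15: |-20|>|15| out[15]=400, l++
l=2 r=15: |-19|>|15| out[14]=361, l++
l=3 r=15: |-18|>|15| out[13]=324, l++
l=4 r=15: |-14|<=|15| out[12]=225, r--
l=4 r=14: |-14|>|11| out[11]=196, l++

l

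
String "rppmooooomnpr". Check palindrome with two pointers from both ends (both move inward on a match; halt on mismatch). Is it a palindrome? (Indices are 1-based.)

not a palindrome (mismatch at 3,11)

l=1 r=13: 'r'=='r', l++,r--
l=2 r=12: 'p'=='p', l++,r--
l=3 r=11: 'p'!='n', stop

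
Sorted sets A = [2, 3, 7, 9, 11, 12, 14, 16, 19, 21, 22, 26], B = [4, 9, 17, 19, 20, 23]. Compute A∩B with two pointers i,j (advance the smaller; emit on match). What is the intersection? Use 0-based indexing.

intersection = [9, 19]

[i=0,j=0] 2<4 → i++
[i=1,j=0] 3<4 → i++
[i=2,j=0] 7>4 → j++
[i=2,j=1] 7<9 → i++
[i=3,j=1] 9==9 emit → i++,j++
[i=4,j=2] 11<17 → i++
[i=5,j=2] 12<17 → i++
[i=6,j=2] 14<17 → i++
[i=7,j=2] 16<17 → i++
[i=8,j=2] 19>17 → j++
[i=8,j=3] 19==19 emit → i++,j++
[i=9,j=4] 21>20 → j++
[i=9,j=5] 21<23 → i++
[i=10,j=5] 22<23 → i++
[i=11,j=5] 26>23 → j++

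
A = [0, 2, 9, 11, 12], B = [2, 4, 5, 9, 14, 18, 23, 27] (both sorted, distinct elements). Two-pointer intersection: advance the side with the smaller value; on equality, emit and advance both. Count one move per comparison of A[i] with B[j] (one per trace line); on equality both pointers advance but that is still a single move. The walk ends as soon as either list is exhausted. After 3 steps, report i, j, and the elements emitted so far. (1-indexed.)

i=3, j=3, emitted=[2]

i=1 j=1: 0<2, i++
i=2 j=1: 2==2 emit, i++,j++
i=3 j=2: 9>4, j++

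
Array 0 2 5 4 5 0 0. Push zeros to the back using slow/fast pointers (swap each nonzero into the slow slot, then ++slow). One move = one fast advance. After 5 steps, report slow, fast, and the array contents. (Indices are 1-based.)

slow=5, fast=6, a=[2, 5, 4, 5, 0, 0, 0]

(s=1,f=1) a[fast]=0 → fast++
(s=1,f=2) a[fast]=2≠0 swap→a[1]=2 → slow++,fast++
(s=2,f=3) a[fast]=5≠0 swap→a[2]=5 → slow++,fast++
(s=3,f=4) a[fast]=4≠0 swap→a[3]=4 → slow++,fast++
(s=4,f=5) a[fast]=5≠0 swap→a[4]=5 → slow++,fast++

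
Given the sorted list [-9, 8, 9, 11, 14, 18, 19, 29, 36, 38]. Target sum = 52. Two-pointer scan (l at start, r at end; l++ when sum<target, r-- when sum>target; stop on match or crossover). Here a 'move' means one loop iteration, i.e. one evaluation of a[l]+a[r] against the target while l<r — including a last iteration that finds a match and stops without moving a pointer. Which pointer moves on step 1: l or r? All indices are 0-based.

[0,9] -9+38=29 <52 → l++

l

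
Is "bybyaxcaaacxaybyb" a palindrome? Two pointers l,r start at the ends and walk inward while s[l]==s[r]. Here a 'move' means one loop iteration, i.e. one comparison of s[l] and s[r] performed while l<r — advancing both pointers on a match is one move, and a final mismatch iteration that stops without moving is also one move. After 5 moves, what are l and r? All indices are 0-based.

l=5, r=11

l=0 r=16: 'b'=='b', l++,r--
l=1 r=15: 'y'=='y', l++,r--
l=2 r=14: 'b'=='b', l++,r--
l=3 r=13: 'y'=='y', l++,r--
l=4 r=12: 'a'=='a', l++,r--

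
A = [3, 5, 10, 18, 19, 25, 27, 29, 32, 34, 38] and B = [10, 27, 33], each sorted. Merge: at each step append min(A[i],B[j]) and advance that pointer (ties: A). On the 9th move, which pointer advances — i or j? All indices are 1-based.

i=1 j=1: A[i]=3<=B[j]=10 take 3, i++
i=2 j=1: A[i]=5<=B[j]=10 take 5, i++
i=3 j=1: A[i]=10<=B[j]=10 take 10, i++
i=4 j=1: A[i]=18>B[j]=10 take 10, j++
i=4 j=2: A[i]=18<=B[j]=27 take 18, i++
i=5 j=2: A[i]=19<=B[j]=27 take 19, i++
i=6 j=2: A[i]=25<=B[j]=27 take 25, i++
i=7 j=2: A[i]=27<=B[j]=27 take 27, i++
i=8 j=2: A[i]=29>B[j]=27 take 27, j++

j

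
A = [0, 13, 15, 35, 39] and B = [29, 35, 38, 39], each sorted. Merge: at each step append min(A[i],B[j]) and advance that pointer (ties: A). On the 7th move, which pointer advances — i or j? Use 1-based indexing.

i=1 j=1: A[i]=0<=B[j]=29 take 0, i++
i=2 j=1: A[i]=13<=B[j]=29 take 13, i++
i=3 j=1: A[i]=15<=B[j]=29 take 15, i++
i=4 j=1: A[i]=35>B[j]=29 take 29, j++
i=4 j=2: A[i]=35<=B[j]=35 take 35, i++
i=5 j=2: A[i]=39>B[j]=35 take 35, j++
i=5 j=3: A[i]=39>B[j]=38 take 38, j++

j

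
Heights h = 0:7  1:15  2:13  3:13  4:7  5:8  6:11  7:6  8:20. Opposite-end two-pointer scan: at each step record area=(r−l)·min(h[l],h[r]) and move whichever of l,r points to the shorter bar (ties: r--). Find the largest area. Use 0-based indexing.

max area = 105

[0,8] min(7,20)*8=56 best=56 * → l++
[1,8] min(15,20)*7=105 best=105 * → l++
[2,8] min(13,20)*6=78 best=105 → l++
[3,8] min(13,20)*5=65 best=105 → l++
[4,8] min(7,20)*4=28 best=105 → l++
[5,8] min(8,20)*3=24 best=105 → l++
[6,8] min(11,20)*2=22 best=105 → l++
[7,8] min(6,20)*1=6 best=105 → l++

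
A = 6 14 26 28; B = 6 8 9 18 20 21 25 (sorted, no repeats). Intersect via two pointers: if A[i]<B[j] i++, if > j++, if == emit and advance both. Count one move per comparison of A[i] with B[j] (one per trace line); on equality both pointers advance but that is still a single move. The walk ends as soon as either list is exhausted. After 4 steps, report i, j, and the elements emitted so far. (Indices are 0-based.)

i=2, j=3, emitted=[6]

i=0 j=0: 6==6 emit, i++,j++
i=1 j=1: 14>8, j++
i=1 j=2: 14>9, j++
i=1 j=3: 14<18, i++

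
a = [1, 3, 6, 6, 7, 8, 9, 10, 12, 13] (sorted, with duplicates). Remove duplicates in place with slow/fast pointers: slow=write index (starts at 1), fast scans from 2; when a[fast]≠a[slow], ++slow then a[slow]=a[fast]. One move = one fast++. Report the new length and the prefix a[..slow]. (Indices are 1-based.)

length 9; prefix = [1, 3, 6, 7, 8, 9, 10, 12, 13]

(s=1,f=2) a[fast]=3≠a[slow]=1 write a[2]=3 → slow++,fast++
(s=2,f=3) a[fast]=6≠a[slow]=3 write a[3]=6 → slow++,fast++
(s=3,f=4) a[fast]=6=a[slow] dup → fast++
(s=3,f=5) a[fast]=7≠a[slow]=6 write a[4]=7 → slow++,fast++
(s=4,f=6) a[fast]=8≠a[slow]=7 write a[5]=8 → slow++,fast++
(s=5,f=7) a[fast]=9≠a[slow]=8 write a[6]=9 → slow++,fast++
(s=6,f=8) a[fast]=10≠a[slow]=9 write a[7]=10 → slow++,fast++
(s=7,f=9) a[fast]=12≠a[slow]=10 write a[8]=12 → slow++,fast++
(s=8,f=10) a[fast]=13≠a[slow]=12 write a[9]=13 → slow++,fast++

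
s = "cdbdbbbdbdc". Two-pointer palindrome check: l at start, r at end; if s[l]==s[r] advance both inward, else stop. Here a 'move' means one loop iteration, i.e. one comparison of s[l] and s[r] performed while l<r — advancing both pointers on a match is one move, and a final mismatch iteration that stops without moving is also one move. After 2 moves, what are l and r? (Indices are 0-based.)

l=2, r=8

[0,10] 'c'=='c' → l++,r--
[1,9] 'd'=='d' → l++,r--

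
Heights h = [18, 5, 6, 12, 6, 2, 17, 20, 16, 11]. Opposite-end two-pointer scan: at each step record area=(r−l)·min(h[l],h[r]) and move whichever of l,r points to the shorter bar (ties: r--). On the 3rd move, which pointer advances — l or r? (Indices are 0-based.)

l

[0,9] min(18,11)*9=99 best=99 * → r--
[0,8] min(18,16)*8=128 best=128 * → r--
[0,7] min(18,20)*7=126 best=128 → l++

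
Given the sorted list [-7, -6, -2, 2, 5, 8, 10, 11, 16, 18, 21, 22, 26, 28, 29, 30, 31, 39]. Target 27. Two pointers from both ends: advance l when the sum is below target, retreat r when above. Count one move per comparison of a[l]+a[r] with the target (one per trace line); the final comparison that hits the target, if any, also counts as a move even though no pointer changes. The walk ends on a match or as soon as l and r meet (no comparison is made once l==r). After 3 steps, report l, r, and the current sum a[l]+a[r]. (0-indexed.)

l=2, r=16, sum=29

l=0 r=17: -7+39=32 >27, r--
l=0 r=16: -7+31=24 <27, l++
l=1 r=16: -6+31=25 <27, l++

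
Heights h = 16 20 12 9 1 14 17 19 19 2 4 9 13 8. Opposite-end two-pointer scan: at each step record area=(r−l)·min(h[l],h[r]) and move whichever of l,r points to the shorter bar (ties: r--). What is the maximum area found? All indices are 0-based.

[0,13] min(16,8)*13=104 best=104 * → r--
[0,12] min(16,13)*12=156 best=156 * → r--
[0,11] min(16,9)*11=99 best=156 → r--
[0,10] min(16,4)*10=40 best=156 → r--
[0,9] min(16,2)*9=18 best=156 → r--
[0,8] min(16,19)*8=128 best=156 → l++
[1,8] min(20,19)*7=133 best=156 → r--
[1,7] min(20,19)*6=114 best=156 → r--
[1,6] min(20,17)*5=85 best=156 → r--
[1,5] min(20,14)*4=56 best=156 → r--
[1,4] min(20,1)*3=3 best=156 → r--
[1,3] min(20,9)*2=18 best=156 → r--
[1,2] min(20,12)*1=12 best=156 → r--

max area = 156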